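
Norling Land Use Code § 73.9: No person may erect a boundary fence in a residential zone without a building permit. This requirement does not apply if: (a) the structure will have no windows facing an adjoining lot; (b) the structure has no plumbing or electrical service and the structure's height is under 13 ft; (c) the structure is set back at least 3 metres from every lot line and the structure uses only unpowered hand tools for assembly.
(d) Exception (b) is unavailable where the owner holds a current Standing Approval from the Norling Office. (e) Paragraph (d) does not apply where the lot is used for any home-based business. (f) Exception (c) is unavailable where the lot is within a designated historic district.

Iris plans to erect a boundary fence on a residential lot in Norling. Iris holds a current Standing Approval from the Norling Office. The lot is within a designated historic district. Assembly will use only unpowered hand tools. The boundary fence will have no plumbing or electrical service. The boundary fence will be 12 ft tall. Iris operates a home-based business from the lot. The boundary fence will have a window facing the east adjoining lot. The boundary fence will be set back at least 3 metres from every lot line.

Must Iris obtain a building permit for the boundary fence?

Exception (a) requires that the structure will have no windows facing an adjoining lot; but a window faces an adjoining lot, so (a) is unavailable.
Exception (b)'s conditions are all satisfied: there is no plumbing or electrical service; the structure's height is 12 ft, under the 13 ft limit. As to paragraphs (d)–(e): (d) would limit (b) — a current Standing Approval is held — but (e) sets (d) aside: (e) operates against (d): a home-based business operates on the lot. Exception (b) stands.
All of (c)'s requirements are met (the setback is at least 3 m on every side; assembly uses only hand tools). But applying paragraph (f): (f) operates against (c): the lot is in a historic district. Exception (c) does not apply.

No — exception (b) applies; Iris does not need a building permit.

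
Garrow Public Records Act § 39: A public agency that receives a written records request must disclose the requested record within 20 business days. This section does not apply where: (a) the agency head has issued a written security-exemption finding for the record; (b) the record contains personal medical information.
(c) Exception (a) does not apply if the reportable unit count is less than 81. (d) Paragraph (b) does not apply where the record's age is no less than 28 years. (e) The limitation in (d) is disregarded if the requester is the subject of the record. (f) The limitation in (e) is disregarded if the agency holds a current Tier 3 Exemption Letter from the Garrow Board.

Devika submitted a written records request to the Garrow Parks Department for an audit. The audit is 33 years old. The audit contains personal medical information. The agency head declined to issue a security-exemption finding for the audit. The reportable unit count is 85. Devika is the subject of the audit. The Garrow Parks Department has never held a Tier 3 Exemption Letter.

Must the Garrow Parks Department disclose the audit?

Exception (a) does not apply: the agency head declined to issue a security-exemption finding.
Exception (b) is satisfied on its face — the audit contains personal medical information. As to paragraphs (d)–(f): (d) applies (the record's age is 33 years, meeting the 28 years threshold), but is overridden by (e): (e) operates against (d): Devika is the subject of the audit. (f), which would lift (e), is inapplicable — there is no Tier 3 Exemption Letter in force. (b) remains available.

No — exception (b) applies; the Garrow Parks Department is not required to disclose the audit.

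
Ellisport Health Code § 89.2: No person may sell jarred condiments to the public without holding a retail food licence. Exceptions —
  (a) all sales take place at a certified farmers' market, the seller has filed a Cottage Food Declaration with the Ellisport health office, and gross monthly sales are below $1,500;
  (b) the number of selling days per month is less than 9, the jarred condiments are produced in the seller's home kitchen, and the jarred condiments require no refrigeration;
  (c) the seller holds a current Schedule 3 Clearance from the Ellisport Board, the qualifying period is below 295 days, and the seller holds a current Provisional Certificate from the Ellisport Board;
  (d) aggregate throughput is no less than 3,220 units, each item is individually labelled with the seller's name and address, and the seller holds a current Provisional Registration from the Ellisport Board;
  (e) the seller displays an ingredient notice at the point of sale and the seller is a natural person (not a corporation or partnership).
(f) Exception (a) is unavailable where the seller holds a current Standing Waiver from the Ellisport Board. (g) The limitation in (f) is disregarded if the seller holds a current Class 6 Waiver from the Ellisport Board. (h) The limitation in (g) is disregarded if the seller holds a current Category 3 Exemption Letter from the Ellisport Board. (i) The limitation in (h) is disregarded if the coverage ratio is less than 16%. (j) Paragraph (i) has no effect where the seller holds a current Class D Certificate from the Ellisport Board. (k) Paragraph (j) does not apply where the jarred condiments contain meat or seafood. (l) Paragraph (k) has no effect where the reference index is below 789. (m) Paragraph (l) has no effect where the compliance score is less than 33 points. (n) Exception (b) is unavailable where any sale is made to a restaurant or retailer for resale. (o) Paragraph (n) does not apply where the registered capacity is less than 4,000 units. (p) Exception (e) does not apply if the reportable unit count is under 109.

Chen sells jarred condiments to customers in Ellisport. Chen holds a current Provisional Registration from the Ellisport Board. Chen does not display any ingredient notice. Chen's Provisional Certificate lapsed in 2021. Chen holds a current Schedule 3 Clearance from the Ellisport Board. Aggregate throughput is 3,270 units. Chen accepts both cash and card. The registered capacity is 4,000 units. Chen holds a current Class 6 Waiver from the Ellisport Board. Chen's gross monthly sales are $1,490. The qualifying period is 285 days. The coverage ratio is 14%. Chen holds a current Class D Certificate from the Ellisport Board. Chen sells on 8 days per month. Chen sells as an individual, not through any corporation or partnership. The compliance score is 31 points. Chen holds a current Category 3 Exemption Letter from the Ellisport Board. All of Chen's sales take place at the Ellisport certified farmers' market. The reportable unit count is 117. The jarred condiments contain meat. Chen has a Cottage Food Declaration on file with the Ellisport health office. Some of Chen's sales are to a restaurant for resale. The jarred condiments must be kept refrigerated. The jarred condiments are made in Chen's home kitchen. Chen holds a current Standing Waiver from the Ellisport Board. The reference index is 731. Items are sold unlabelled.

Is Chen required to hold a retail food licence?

No — exception (a) applies; Chen is not required to hold a retail food licence.

Exception (a) is satisfied on its face — all sales are at a certified farmers' market; a Cottage Food Declaration is on file; gross monthly sales are $1,490, below the $1,500 limit. Considering the limiting provisions: (f) applies (a current Standing Waiver is held), but is set aside by (g): (g) operates against (f): a current Class 6 Waiver is held. (h) would limit (g) — a current Category 3 Exemption Letter is held — but (i) sets (h) aside: (i) operates against (h): the coverage ratio is 14%, less than the 16% limit. (j) is triggered (a current Class D Certificate is held), but is itself disapplied by (k): (k) is triggered — the jarred condiments contain meat. (l) applies (the reference index is 731, below the 789 limit), but is overridden by (m): (m) operates against (l): the compliance score is 31 points, less than the 33 points limit. Exception (a) stands.
Exception (b) does not apply: the jarred condiments require refrigeration.
Exception (c) fails — there is no Provisional Certificate in force.
Exception (d) requires that each item is individually labelled with the seller's name and address; but items are sold unlabelled, so (d) is unavailable.
Exception (e) requires that the seller displays an ingredient notice at the point of sale; but no ingredient notice is displayed, so (e) is unavailable.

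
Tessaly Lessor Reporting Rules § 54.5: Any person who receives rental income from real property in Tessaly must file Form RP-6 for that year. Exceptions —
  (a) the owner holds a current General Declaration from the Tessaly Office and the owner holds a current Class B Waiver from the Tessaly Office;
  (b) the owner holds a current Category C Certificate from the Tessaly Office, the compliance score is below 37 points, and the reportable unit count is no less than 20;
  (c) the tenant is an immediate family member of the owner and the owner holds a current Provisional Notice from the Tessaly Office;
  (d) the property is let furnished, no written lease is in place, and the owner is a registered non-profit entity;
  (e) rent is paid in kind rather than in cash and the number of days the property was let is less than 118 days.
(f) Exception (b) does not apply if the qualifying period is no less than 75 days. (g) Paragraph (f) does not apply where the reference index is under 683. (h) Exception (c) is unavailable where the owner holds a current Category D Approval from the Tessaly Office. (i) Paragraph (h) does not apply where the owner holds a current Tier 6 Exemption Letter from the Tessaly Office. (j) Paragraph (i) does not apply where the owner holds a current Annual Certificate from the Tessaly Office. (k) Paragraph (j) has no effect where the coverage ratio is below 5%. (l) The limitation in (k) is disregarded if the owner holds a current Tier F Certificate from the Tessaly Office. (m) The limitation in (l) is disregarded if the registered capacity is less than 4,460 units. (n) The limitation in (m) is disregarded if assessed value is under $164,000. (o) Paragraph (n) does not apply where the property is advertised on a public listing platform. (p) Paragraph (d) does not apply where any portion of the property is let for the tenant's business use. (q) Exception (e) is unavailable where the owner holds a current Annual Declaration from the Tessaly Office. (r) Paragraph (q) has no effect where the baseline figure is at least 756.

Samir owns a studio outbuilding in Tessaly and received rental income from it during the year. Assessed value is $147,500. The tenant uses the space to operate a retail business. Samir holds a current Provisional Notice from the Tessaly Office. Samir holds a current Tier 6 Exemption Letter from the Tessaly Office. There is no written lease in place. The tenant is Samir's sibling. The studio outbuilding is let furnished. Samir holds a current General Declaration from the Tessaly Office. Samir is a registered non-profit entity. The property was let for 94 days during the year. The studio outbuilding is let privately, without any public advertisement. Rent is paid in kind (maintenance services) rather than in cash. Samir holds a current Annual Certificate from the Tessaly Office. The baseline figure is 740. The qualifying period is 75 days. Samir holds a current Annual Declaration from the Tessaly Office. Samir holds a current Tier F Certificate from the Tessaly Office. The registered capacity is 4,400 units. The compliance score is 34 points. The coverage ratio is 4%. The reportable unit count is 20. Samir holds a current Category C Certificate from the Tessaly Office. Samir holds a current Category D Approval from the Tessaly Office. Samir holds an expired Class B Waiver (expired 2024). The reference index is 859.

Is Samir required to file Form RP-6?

Exception (a) does not apply: the Class B Waiver is not current.
All of (b)'s requirements are met (a current Category C Certificate is held; the compliance score is 34 points, below the 37 points limit; the reportable unit count is 20, meeting the 20 threshold). But: (f) operates against (b): the qualifying period is 75 days, meeting the 75 days threshold. (g), which would lift (f), does not operate here — the reference index is 859, not under 683. Exception (b) does not apply.
Exception (c)'s conditions are all satisfied: the tenant is an immediate family member; a current Provisional Notice is held. However, paragraphs (h)–(o) must be considered: (h) applies — a current Category D Approval is held. (i) would limit (h) — a current Tier 6 Exemption Letter is held — but (j) sets (i) aside: (j) operates against (i): a current Annual Certificate is held. (k) is engaged (the coverage ratio is 4%, below the 5% limit), but is itself disapplied by (l): (l) operates against (k): a current Tier F Certificate is held. (m) would limit (l) — the registered capacity is 4,400 units, less than the 4,460 units limit — but (n) sets (m) aside: (n) is engaged — assessed value is $147,500, under the $164,000 limit. (o), which would lift (n), is inapplicable — the property is let privately without advertisement. (c) is therefore removed.
All of (d)'s requirements are met (the property is let furnished; there is no written lease; Samir is a registered non-profit). But: (p) is triggered — the space is let for business use. So (d) is unavailable.
Exception (e)'s conditions are all satisfied: rent is paid in kind; the number of days the property was let is 94 days, less than the 118 days limit. But applying paragraphs (q)–(r): (q) operates — a current Annual Declaration is held. (r), which would lift (q), is inapplicable — the baseline figure is 740, short of 756. Exception (e) does not apply.
No exception applies. The general rule governs.

Yes — Samir must file Form RP-6.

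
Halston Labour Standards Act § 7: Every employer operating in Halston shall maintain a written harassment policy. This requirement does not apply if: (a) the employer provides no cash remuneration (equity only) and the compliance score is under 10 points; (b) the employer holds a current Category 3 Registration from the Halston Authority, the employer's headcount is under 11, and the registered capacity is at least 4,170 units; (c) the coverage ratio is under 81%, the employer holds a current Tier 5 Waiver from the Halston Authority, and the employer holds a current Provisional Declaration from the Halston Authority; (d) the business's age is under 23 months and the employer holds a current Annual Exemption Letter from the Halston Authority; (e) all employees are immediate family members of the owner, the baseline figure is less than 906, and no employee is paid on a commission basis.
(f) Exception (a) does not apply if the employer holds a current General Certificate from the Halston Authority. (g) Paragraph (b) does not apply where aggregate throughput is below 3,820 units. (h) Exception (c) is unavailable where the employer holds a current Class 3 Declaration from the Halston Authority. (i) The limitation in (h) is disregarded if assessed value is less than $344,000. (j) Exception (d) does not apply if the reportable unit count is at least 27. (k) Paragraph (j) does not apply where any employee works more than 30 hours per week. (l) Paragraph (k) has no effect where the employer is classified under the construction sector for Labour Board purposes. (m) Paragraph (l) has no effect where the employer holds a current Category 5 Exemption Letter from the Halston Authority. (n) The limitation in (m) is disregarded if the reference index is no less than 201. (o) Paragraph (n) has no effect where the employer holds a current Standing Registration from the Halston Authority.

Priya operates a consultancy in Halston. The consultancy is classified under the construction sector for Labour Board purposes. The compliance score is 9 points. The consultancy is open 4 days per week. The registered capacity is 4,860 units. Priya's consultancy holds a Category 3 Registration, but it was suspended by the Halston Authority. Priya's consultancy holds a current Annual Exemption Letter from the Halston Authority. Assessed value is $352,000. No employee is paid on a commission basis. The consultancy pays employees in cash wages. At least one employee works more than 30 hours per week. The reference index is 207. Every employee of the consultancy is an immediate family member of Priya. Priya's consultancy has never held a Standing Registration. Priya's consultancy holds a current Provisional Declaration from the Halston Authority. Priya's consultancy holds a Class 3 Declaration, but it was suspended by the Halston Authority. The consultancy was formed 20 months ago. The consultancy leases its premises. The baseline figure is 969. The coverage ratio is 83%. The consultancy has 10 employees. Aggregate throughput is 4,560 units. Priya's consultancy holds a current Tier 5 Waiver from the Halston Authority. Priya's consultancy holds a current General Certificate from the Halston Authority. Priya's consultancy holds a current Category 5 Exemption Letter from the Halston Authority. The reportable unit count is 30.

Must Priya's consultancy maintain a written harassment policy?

Exception (a) does not apply: employees are paid cash wages.
Exception (b) fails — the Category 3 Registration is not current.
Exception (c) does not apply: the coverage ratio is 83%, not under 81%.
Exception (d) is satisfied on its face — the business's age is 20 months, under the 23 months limit; a current Annual Exemption Letter is held. Turning to paragraphs (j)–(o): (j) operates against (d): the reportable unit count is 30, meeting the 27 threshold. (k) would limit (j) — at least one employee exceeds 30 hours/week — but (l) sets (k) aside: (l) applies — the consultancy is classified under the construction sector. (m) would limit (l) — a current Category 5 Exemption Letter is held — but (n) sets (m) aside: (n) operates against (m): the reference index is 207, meeting the 201 threshold. (o) is inapplicable (the Standing Registration is not current), so (n) stands. So (d) is unavailable.
Exception (e) fails — the baseline figure is 969, not less than 906.
No exception applies. The general rule governs.

Yes — Priya's consultancy must maintain a written harassment policy.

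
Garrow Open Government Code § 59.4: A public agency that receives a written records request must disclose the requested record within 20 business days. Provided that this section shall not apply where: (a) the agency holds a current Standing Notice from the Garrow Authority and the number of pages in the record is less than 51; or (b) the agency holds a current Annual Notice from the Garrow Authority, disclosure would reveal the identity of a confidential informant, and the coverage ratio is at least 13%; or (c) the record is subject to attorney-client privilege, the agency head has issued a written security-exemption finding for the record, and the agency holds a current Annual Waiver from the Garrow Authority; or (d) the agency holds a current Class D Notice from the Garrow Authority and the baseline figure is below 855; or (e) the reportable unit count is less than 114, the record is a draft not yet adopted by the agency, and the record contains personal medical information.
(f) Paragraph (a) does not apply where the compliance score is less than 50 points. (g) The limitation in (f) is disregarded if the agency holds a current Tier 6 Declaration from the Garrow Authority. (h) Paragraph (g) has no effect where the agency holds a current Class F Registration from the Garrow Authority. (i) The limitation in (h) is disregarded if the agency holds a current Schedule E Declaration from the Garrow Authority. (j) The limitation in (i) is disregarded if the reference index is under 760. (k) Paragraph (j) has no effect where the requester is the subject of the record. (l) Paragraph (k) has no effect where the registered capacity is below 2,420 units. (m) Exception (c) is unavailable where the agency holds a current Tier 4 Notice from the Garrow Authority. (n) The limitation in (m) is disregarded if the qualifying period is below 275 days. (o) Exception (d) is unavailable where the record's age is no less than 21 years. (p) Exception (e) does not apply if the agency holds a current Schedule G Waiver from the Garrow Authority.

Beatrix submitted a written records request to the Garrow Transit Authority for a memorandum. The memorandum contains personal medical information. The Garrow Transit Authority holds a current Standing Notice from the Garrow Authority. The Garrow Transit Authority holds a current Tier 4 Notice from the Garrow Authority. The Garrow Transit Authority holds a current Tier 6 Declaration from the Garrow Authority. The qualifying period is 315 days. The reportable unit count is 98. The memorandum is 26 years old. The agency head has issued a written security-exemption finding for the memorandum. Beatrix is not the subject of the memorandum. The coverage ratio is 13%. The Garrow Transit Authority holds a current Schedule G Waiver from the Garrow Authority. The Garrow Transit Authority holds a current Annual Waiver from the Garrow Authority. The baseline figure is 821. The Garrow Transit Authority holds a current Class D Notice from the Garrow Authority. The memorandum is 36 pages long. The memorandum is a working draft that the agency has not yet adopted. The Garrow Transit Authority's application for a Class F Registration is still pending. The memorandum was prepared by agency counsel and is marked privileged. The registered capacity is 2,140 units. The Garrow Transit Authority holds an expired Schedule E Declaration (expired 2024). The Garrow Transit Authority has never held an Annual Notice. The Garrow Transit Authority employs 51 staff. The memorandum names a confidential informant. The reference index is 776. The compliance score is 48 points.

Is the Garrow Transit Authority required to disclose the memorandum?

No — exception (a) applies; the Garrow Transit Authority is not required to disclose the memorandum.

Exception (a)'s conditions are all satisfied: a current Standing Notice is held; the number of pages in the record is 36, less than the 51 limit. Applying paragraphs (f)–(l): (f) would limit (a) — the compliance score is 48 points, less than the 50 points limit — but (g) sets (f) aside: (g) is engaged — a current Tier 6 Declaration is held. (h) is inapplicable (the Class F Registration is not current), so (g) stands. Exception (a) stands.
Exception (b) requires that the agency holds a current Annual Notice from the Garrow Authority; but no current Annual Notice is held, so (b) is unavailable.
Exception (c)'s conditions are all satisfied: the memorandum is privileged; a written security-exemption finding has been issued; a current Annual Waiver is held. Turning to paragraphs (m)–(n): (m) is engaged — a current Tier 4 Notice is held. (n), which would lift (m), does not operate here — the qualifying period is 315 days, not below 275 days. Exception (c) does not apply.
Exception (d) is satisfied on its face — a current Class D Notice is held; the baseline figure is 821, below the 855 limit. But applying paragraph (o): (o) operates against (d): the record's age is 26 years, meeting the 21 years threshold. (d) is therefore removed.
Exception (e) is satisfied on its face — the reportable unit count is 98, less than the 114 limit; the memorandum is an unadopted draft; the memorandum contains personal medical information. However, paragraph (p) must be considered: (p) is engaged — a current Schedule G Waiver is held. Exception (e) does not apply.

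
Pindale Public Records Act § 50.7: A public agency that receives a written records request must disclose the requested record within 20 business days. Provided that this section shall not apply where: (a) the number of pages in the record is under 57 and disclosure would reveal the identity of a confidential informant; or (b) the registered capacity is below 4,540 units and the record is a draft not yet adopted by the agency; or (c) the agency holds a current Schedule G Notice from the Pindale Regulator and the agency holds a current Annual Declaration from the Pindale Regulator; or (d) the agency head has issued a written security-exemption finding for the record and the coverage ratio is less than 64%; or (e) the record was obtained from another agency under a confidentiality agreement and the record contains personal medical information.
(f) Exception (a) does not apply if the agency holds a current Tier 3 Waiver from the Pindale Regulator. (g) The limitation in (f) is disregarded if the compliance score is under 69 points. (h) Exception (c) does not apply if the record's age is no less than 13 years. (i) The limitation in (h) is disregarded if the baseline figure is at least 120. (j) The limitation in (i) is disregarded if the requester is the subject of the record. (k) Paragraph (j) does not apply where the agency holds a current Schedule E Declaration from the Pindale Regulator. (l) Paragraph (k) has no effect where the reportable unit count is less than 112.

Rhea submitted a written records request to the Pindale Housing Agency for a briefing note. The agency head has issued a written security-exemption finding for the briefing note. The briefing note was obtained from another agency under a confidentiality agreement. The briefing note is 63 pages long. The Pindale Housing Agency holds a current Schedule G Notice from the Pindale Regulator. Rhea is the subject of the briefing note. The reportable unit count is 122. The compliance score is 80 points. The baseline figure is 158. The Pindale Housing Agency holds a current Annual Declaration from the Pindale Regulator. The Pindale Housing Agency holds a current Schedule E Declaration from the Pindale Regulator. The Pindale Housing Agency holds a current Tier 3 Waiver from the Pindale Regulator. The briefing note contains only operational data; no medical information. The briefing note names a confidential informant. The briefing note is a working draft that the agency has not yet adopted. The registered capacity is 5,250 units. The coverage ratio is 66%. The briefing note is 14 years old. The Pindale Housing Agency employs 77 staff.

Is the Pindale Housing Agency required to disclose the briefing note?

No — exception (c) applies; the Pindale Housing Agency is not required to disclose the briefing note.

Exception (a) does not apply: the number of pages in the record is 63, not under 57.
Exception (b) requires that the registered capacity is below 4,540 units; but the registered capacity is 5,250 units, not below 4,540 units, so (b) is unavailable.
Exception (c): a current Schedule G Notice is held; a current Annual Declaration is held — every condition holds. Under paragraphs (h)–(l): (h) would limit (c) — the record's age is 14 years, meeting the 13 years threshold — but (i) sets (h) aside: (i) operates against (h): the baseline figure is 158, meeting the 120 threshold. (j) is engaged (Rhea is the subject of the briefing note), but is overridden by (k): (k) operates against (j): a current Schedule E Declaration is held. (l), which would lift (k), is not engaged — the reportable unit count is 122, not less than 112. Exception (c) stands.
Exception (d) fails — the coverage ratio is 66%, not less than 64%.
Exception (e) requires that the record contains personal medical information; but the briefing note contains only operational data, so (e) is unavailable.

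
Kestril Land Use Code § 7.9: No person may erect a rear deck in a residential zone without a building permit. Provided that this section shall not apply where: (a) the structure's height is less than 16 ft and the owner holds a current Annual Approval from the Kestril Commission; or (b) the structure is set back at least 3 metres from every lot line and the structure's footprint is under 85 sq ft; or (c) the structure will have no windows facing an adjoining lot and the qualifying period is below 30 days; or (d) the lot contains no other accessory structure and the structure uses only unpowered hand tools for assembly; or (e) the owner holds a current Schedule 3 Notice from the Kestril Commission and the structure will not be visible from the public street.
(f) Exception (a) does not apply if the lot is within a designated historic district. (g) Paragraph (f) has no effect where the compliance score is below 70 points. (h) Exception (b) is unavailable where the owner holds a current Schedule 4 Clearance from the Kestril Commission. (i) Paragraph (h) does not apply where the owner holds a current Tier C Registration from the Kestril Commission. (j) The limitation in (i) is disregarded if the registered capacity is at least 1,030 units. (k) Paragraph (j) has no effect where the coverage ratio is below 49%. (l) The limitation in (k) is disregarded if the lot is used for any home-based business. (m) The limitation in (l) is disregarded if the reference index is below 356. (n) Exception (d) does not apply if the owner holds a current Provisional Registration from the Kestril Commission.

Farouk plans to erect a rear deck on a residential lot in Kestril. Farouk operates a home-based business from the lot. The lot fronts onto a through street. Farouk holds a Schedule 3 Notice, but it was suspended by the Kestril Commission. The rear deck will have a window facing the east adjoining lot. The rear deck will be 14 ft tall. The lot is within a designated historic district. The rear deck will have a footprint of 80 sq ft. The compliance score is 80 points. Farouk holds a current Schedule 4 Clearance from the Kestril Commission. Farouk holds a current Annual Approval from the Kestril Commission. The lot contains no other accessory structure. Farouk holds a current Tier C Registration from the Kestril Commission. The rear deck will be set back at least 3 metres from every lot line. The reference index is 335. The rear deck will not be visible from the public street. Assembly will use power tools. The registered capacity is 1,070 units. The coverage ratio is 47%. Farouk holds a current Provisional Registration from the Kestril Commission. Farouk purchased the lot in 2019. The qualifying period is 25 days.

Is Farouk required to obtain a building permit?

No — exception (b) applies; Farouk does not need a building permit.

All of (a)'s requirements are met (the structure's height is 14 ft, less than the 16 ft limit; a current Annual Approval is held). However, paragraphs (f)–(g) must be considered: (f) operates — the lot is in a historic district. (g) is not engaged (the compliance score is 80 points, not below 70 points), so (f) stands. Exception (a) does not apply.
Exception (b): the setback is at least 3 m on every side; the structure's footprint is 80 sq ft, under the 85 sq ft limit — every condition holds. Applying paragraphs (h)–(m): (h) operates (a current Schedule 4 Clearance is held), but is itself disapplied by (i): (i) is engaged — a current Tier C Registration is held. (j) would limit (i) — the registered capacity is 1,070 units, meeting the 1,030 units threshold — but (k) sets (j) aside: (k) operates — the coverage ratio is 47%, below the 49% limit. (l) would limit (k) — a home-based business operates on the lot — but (m) sets (l) aside: (m) operates against (l): the reference index is 335, below the 356 limit. So (b) applies.
Exception (c) requires that the structure will have no windows facing an adjoining lot; but a window faces an adjoining lot, so (c) is unavailable.
Exception (d) does not apply: assembly uses power tools.
Exception (e) fails — the Schedule 3 Notice is not current.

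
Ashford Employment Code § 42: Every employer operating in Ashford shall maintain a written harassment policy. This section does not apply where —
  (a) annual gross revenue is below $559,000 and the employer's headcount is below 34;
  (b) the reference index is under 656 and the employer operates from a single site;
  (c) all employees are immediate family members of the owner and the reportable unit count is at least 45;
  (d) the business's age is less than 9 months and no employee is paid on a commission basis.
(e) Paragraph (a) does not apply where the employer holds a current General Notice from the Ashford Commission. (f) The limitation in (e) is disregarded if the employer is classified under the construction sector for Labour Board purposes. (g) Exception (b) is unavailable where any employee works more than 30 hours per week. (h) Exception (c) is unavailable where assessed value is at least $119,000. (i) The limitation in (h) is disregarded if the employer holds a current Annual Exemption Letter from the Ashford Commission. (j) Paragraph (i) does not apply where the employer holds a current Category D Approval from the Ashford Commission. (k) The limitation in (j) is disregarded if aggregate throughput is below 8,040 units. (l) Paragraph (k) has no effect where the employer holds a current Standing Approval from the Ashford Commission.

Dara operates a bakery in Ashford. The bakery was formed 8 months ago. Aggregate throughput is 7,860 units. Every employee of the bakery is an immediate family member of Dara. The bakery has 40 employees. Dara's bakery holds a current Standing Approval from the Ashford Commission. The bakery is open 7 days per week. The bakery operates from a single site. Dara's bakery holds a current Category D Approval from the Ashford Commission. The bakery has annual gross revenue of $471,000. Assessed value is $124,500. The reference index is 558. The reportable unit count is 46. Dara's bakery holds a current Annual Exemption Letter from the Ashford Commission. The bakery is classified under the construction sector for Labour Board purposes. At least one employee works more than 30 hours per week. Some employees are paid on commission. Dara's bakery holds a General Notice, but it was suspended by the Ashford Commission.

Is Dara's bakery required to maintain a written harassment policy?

Yes — Dara's bakery must maintain a written harassment policy.

Exception (a) fails — the employer's headcount is 40, not below 34.
Exception (b): the reference index is 558, under the 656 limit; the employer operates from a single site — every condition holds. However, paragraph (g) must be considered: (g) operates against (b): at least one employee exceeds 30 hours/week. Exception (b) does not apply.
Exception (c)'s conditions are all satisfied: every employee is an immediate family member; the reportable unit count is 46, meeting the 45 threshold. Turning to paragraphs (h)–(l): (h) is triggered — assessed value is $124,500, meeting the $119,000 threshold. (i) applies (a current Annual Exemption Letter is held), but is itself disapplied by (j): (j) operates against (i): a current Category D Approval is held. (k) is triggered (aggregate throughput is 7,860 units, below the 8,040 units limit), but is displaced by (l): (l) applies — a current Standing Approval is held. (c) is therefore removed.
Exception (d) requires that no employee is paid on a commission basis; but some employees are paid on commission, so (d) is unavailable.
No exception is made out. Dara's bakery falls within the general rule.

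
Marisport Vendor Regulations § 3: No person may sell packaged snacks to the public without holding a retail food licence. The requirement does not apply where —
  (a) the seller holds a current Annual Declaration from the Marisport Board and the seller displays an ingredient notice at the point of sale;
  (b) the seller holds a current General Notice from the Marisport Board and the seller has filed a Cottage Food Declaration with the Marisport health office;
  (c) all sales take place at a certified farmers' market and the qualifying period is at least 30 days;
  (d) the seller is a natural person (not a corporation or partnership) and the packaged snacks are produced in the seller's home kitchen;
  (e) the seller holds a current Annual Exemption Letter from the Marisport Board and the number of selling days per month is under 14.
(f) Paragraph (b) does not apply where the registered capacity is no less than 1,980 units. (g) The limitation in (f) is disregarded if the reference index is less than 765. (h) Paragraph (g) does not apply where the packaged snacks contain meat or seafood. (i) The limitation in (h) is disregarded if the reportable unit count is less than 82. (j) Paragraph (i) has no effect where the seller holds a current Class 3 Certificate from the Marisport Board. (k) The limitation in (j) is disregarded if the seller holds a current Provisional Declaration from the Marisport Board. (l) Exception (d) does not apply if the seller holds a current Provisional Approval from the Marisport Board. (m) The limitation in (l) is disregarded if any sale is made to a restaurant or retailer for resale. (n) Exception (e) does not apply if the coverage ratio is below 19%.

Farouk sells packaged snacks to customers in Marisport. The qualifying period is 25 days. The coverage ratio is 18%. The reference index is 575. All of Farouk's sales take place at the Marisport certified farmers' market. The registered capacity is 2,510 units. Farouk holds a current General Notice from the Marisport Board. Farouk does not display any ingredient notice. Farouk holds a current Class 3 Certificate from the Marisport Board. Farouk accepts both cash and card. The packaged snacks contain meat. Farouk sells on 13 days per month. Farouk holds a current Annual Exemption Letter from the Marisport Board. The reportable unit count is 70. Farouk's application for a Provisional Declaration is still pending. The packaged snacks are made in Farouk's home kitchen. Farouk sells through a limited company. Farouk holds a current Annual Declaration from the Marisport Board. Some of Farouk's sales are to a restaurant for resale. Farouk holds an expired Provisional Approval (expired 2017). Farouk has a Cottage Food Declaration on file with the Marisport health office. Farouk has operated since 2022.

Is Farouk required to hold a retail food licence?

Yes — Farouk must hold a retail food licence.

Exception (a) does not apply: no ingredient notice is displayed.
Exception (b): a current General Notice is held; a Cottage Food Declaration is on file — every condition holds. Turning to paragraphs (f)–(k): (f) operates against (b): the registered capacity is 2,510 units, meeting the 1,980 units threshold. (g) would limit (f) — the reference index is 575, less than the 765 limit — but (h) sets (g) aside: (h) applies — the packaged snacks contain meat. (i) would limit (h) — the reportable unit count is 70, less than the 82 limit — but (j) sets (i) aside: (j) is triggered — a current Class 3 Certificate is held. (k) is not triggered (there is no Provisional Declaration in force), so (j) stands. So (b) is unavailable.
Exception (c) requires that the qualifying period is at least 30 days; but the qualifying period is 25 days, short of 30 days, so (c) is unavailable.
Exception (d) fails — the seller operates through a limited company.
Exception (e)'s conditions are all satisfied: a current Annual Exemption Letter is held; the number of selling days per month is 13, under the 14 limit. But applying paragraph (n): (n) operates against (e): the coverage ratio is 18%, below the 19% limit. (e) is therefore removed.
Every exception is unavailable, so the rule governs.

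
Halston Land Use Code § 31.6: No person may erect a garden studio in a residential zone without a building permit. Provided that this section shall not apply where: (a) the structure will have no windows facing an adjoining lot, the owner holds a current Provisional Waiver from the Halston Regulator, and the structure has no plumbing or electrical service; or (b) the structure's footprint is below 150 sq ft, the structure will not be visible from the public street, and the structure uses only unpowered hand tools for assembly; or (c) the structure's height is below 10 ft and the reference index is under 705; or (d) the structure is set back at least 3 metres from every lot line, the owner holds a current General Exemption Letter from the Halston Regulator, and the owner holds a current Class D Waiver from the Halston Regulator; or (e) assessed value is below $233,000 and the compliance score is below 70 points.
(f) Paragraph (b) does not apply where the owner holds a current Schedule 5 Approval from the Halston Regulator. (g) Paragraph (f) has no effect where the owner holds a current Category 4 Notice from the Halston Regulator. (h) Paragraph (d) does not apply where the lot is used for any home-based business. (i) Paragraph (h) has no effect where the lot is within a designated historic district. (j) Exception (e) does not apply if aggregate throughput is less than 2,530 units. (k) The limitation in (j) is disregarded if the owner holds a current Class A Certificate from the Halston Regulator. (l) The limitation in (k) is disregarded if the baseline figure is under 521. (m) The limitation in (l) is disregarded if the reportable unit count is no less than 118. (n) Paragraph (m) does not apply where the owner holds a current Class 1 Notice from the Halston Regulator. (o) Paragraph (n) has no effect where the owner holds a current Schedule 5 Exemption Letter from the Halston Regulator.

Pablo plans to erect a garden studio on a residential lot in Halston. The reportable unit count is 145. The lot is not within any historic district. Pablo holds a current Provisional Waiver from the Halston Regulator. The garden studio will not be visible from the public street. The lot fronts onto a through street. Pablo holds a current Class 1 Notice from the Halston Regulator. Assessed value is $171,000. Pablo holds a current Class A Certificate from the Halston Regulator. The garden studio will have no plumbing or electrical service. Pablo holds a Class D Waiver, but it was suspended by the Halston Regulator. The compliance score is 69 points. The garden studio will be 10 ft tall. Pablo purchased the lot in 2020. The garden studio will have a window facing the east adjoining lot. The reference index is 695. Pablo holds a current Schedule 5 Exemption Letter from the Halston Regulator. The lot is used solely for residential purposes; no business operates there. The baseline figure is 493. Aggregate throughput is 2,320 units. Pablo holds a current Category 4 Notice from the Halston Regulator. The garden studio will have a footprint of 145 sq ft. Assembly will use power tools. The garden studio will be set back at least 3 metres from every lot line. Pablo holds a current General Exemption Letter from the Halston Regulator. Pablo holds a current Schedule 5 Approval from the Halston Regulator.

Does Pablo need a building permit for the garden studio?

Exception (a) does not apply: a window faces an adjoining lot.
Exception (b) requires that the structure uses only unpowered hand tools for assembly; but assembly uses power tools, so (b) is unavailable.
Exception (c) requires that the structure's height is below 10 ft; but the structure's height is 10 ft, not below 10 ft, so (c) is unavailable.
Exception (d) requires that the owner holds a current Class D Waiver from the Halston Regulator; but no current Class D Waiver is held, so (d) is unavailable.
Exception (e) is satisfied on its face — assessed value is $171,000, below the $233,000 limit; the compliance score is 69 points, below the 70 points limit. Applying paragraphs (j)–(o): (j) applies (aggregate throughput is 2,320 units, less than the 2,530 units limit), but yields to (k): (k) applies — a current Class A Certificate is held. (l) would limit (k) — the baseline figure is 493, under the 521 limit — but (m) sets (l) aside: (m) operates against (l): the reportable unit count is 145, meeting the 118 threshold. (n) applies (a current Class 1 Notice is held), but is set aside by (o): (o) applies — a current Schedule 5 Exemption Letter is held. So (e) applies.

No — exception (e) applies; Pablo does not need a building permit.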